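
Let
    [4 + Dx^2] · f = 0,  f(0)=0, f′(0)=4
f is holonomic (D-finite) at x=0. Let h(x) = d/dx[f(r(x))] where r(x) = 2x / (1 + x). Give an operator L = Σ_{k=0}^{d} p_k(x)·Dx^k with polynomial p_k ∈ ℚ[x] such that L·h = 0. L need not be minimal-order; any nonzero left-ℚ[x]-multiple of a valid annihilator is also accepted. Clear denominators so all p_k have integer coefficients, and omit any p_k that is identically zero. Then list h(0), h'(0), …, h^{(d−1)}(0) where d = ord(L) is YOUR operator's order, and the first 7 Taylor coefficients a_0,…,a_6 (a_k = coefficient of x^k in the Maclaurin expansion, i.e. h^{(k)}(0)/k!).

f: a_k = 0, 4, 0, -8/3, 0, 8/15, 0, …
L₀ from L_f via x↦r, Dx↦r'^{-1}Dx.
h=h₀': d/dx-closure on L₀ ⇒ L.
L = (22 + 12·x + 6·x^2) + (6 + 18·x + 18·x^2 + 6·x^3)·Dx + (1 + 4·x + 6·x^2 + 4·x^3 + x^4)·Dx^2  (order 2).
h: a_k = 8, -16, -40, 224, -1544/3, 720, -19688/45, …
ICs: h(0) = 8, h′(0) = -16.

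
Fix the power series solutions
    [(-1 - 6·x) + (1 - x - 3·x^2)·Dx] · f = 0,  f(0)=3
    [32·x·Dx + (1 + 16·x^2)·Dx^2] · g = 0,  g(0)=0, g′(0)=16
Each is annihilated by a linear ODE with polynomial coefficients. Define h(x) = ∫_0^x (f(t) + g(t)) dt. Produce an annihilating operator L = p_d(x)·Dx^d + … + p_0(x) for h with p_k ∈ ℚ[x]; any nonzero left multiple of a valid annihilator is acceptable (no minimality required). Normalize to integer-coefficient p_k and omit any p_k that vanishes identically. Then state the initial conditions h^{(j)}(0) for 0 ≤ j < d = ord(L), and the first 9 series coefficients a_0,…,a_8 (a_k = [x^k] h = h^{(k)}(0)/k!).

L = (-128 + 512·x + 10560·x^2 + 25344·x^3 + 95904·x^4 + 41472·x^6)·Dx^2 + (37 + 208·x - 206·x^2 + 1476·x^3 + 24336·x^4 + 66528·x^5 + 6912·x^6 + 41472·x^7)·Dx^3 + (-4 - 21·x - 198·x^2 - 90·x^3 - 1775·x^4 + 4080·x^5 + 6336·x^6 + 2304·x^7 + 6912·x^8)·Dx^4  (order 4).
h: a_k = 0, 3, 19/2, 4, -193/12, 57/5, 2348/15, 291/7, -60979/56, …
ICs: h(0) = 0, h′(0) = 3, h′′(0) = 19, h′′′(0) = 24.

f: a_k = 3, 3, 12, 21, 57, 120, 291, 651, 1524, …
g: a_k = 0, 16, 0, -256/3, 0, 4096/5, 0, -65536/7, 0, …
Sum ⇒ L₀ = lclm(L_f,L_g) in ℚ(x)⟨Dx⟩.
∫: right-multiply L₀ by Dx.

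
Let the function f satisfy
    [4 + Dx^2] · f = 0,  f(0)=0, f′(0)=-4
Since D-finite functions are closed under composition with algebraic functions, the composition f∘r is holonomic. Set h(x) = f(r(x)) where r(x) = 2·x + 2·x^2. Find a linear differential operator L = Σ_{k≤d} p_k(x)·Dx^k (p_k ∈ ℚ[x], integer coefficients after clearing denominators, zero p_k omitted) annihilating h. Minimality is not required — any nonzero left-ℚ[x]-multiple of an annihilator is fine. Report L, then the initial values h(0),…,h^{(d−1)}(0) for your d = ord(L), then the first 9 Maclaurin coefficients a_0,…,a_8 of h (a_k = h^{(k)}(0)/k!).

L = (16 + 96·x + 192·x^2 + 128·x^3) - 2·Dx + (1 + 2·x)·Dx^2  (order 2).
h: a_k = 0, -8, -8, 64/3, 64, 704/15, -64, -51712/315, -5632/45, …
ICs: h(0) = 0, h′(0) = -8.

f: a_k = 0, -4, 0, 8/3, 0, -8/15, 0, 16/315, 0, …
Change of var in L_f (x↦r) gives L₀.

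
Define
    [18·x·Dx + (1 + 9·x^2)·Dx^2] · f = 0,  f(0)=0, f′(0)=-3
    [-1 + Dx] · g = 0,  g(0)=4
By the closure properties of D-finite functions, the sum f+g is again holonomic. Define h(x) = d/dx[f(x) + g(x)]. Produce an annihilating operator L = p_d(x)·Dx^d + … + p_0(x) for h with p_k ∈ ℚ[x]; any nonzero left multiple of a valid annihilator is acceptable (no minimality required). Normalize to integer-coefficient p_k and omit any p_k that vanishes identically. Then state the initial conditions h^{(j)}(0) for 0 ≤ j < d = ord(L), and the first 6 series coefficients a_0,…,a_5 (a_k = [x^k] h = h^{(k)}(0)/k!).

f: a_k = 0, -3, 0, 9, 0, -243/5, …
g: a_k = 4, 4, 2, 2/3, 1/6, 1/30, …
Weyl lclm of L_f,L_g ⇒ L₀ (ord ≤ 3).
h₀' ⇒ L via d/dx closure of L₀.
L = (18 - 18·x - 486·x^2 - 162·x^3) + (-19 + 468·x^2 - 81·x^4)·Dx + (1 + 18·x + 18·x^2 + 162·x^3 + 81·x^4)·Dx^2  (order 2).
h: a_k = 1, 4, 29, 2/3, -1457/6, 1/30, …
ICs: h(0) = 1, h′(0) = 4.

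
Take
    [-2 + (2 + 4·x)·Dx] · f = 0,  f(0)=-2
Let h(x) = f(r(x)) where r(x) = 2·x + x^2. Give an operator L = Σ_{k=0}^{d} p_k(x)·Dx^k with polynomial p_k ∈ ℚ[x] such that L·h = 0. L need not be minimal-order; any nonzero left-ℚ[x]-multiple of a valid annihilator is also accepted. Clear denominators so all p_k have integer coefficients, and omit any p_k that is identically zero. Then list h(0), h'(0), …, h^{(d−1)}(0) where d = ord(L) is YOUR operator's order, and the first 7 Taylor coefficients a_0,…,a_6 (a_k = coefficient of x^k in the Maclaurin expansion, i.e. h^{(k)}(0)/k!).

L = (-2 - 2·x) + (1 + 4·x + 2·x^2)·Dx  (order 1).
h: a_k = -2, -4, 2, -4, 9, -22, 57, …
ICs: h(0) = -2.

f: a_k = -2, -2, 1, -1, 5/4, -7/4, 21/8, …
h₀=f(r): pull back L_f along r ⇒ L₀.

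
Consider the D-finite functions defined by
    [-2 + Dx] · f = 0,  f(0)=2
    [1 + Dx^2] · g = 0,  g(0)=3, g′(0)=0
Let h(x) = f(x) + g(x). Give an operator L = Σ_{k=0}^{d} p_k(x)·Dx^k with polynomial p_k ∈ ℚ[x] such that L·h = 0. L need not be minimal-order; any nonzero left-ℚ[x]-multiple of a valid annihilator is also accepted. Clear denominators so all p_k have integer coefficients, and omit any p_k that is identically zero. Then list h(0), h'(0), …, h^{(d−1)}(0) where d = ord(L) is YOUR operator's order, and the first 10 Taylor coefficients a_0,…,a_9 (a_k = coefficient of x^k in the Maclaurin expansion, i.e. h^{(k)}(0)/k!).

f: a_k = 2, 4, 4, 8/3, 4/3, 8/15, 8/45, 16/315, 4/315, 8/2835, …
g: a_k = 3, 0, -3/2, 0, 1/8, 0, -1/240, 0, 1/13440, 0, …
Weyl lclm of L_f,L_g ⇒ L₀ (ord ≤ 3).
L = -2 + Dx - 2·Dx^2 + Dx^3  (order 3).
h: a_k = 5, 4, 5/2, 8/3, 35/24, 8/15, 25/144, 16/315, 103/8064, 8/2835, …
ICs: h(0) = 5, h′(0) = 4, h′′(0) = 5.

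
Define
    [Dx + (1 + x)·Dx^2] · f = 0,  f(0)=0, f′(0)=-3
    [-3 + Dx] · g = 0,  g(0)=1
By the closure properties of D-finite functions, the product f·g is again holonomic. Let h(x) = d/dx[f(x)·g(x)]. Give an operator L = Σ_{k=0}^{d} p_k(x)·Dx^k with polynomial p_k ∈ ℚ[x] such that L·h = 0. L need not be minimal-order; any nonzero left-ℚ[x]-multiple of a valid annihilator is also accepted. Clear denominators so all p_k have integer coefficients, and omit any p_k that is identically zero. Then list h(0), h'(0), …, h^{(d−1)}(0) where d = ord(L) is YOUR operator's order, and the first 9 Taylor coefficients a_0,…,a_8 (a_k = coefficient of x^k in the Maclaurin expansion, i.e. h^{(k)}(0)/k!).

f: a_k = 0, -3, 3/2, -1, 3/4, -3/5, 1/2, -3/7, 3/8, …
g: a_k = 1, 3, 9/2, 9/2, 27/8, 81/40, 81/80, 243/560, 729/4480, …
L₀ := L_f ⊗_s L_g (sym. prod.), ord ≤ 2.
h=h₀': d/dx-closure on L₀ ⇒ L.
L = (15 + 36·x + 27·x^2) + (-11 - 27·x - 18·x^2)·Dx + (2 + 5·x + 3·x^2)·Dx^2  (order 2).
h: a_k = -3, -15, -30, -36, -249/8, -165/8, -57/5, -51/10, -1959/896, …
ICs: h(0) = -3, h′(0) = -15.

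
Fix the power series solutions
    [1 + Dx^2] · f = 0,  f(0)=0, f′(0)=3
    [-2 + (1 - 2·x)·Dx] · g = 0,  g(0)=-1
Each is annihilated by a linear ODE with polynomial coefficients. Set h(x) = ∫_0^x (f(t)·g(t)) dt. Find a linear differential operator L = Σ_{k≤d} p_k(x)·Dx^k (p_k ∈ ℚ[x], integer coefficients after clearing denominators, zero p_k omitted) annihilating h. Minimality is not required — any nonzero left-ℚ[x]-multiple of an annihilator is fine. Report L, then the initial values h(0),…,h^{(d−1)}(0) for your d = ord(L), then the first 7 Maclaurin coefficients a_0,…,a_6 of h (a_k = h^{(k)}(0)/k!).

L = (-1 + 2·x)·Dx + 4·Dx^2 + (-1 + 2·x)·Dx^3  (order 3).
h: a_k = 0, 0, -3/2, -2, -23/8, -23/5, -1841/240, …
ICs: h(0) = 0, h′(0) = 0, h′′(0) = -3.

f: a_k = 0, 3, 0, -1/2, 0, 1/40, 0, …
g: a_k = -1, -2, -4, -8, -16, -32, -64, …
f·g: L₀ = L_f ⊗_s L_g, ord ≤ 2·1.
h=∫₀ˣh₀: take L = L₀·Dx.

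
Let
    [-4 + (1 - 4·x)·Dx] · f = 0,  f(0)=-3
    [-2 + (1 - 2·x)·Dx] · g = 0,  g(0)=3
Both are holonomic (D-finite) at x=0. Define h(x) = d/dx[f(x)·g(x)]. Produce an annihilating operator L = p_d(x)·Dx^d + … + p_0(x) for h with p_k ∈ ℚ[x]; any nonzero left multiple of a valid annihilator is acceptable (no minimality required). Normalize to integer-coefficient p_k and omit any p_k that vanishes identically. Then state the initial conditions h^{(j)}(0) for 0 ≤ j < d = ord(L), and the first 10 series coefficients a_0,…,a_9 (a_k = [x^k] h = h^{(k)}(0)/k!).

f: a_k = -3, -12, -48, -192, -768, -3072, -12288, -49152, -196608, -786432, …
g: a_k = 3, 6, 12, 24, 48, 96, 192, 384, 768, 1536, …
L₀ := L_f ⊗_s L_g (sym. prod.), ord ≤ 1.
Differentiate: ansatz ord ≤ ord L₀ ⇒ L.
L = (28 - 144·x + 192·x^2) + (-3 + 26·x - 72·x^2 + 64·x^3)·Dx  (order 1).
h: a_k = -54, -504, -3240, -17856, -90720, -438912, -2056320, -9418752, -42425856, -188651520, …
ICs: h(0) = -54.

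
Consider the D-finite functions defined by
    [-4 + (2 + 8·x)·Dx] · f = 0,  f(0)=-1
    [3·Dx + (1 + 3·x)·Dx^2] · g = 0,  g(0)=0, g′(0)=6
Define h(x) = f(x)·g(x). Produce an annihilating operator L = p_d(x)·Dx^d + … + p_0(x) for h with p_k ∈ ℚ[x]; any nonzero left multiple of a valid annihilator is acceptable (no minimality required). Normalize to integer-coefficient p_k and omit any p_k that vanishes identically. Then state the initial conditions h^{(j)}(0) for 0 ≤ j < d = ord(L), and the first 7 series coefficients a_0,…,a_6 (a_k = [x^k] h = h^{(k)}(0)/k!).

L = (6 + 12·x) + (-1 - 4·x)·Dx + (1 + 11·x + 40·x^2 + 48·x^3)·Dx^2  (order 2).
h: a_k = 0, -6, -3, 12, -75/2, 579/5, -1812/5, …
ICs: h(0) = 0, h′(0) = -6.

f: a_k = -1, -2, 2, -4, 10, -28, 84, …
g: a_k = 0, 6, -9, 18, -81/2, 486/5, -243, …
L₀ := L_f ⊗_s L_g (sym. prod.), ord ≤ 2.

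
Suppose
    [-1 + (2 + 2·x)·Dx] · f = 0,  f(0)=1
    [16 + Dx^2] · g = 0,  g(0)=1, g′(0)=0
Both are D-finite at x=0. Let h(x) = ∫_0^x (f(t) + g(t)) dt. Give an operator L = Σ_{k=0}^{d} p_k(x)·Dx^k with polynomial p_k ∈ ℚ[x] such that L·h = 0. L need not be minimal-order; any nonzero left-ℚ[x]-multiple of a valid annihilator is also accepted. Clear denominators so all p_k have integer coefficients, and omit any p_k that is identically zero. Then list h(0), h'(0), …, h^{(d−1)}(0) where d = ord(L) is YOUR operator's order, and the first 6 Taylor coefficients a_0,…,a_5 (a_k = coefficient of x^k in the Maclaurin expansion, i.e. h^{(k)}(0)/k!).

L = (-1072 - 2048·x - 1024·x^2)·Dx + (2016 + 6112·x + 6144·x^2 + 2048·x^3)·Dx^2 + (-67 - 128·x - 64·x^2)·Dx^3 + (126 + 382·x + 384·x^2 + 128·x^3)·Dx^4  (order 4).
h: a_k = 0, 2, 1/4, -65/24, 1/64, 4081/1920, …
ICs: h(0) = 0, h′(0) = 2, h′′(0) = 1/2, h′′′(0) = -65/4.

f: a_k = 1, 1/2, -1/8, 1/16, -5/128, 7/256, …
g: a_k = 1, 0, -8, 0, 32/3, 0, …
Weyl lclm of L_f,L_g ⇒ L₀ (ord ≤ 3).
∫: right-multiply L₀ by Dx.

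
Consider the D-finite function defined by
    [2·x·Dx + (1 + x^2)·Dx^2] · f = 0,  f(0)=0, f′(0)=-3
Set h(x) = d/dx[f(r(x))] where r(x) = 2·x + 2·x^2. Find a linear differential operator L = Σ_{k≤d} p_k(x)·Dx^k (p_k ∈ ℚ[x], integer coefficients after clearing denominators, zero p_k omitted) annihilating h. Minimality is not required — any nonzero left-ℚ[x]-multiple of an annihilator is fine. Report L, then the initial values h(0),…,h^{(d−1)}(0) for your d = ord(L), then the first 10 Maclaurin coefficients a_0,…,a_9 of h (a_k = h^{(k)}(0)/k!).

f: a_k = 0, -3, 0, 1, 0, -3/5, 0, 3/7, 0, -1/3, …
f∘r: x↦r, Dx↦Dx/r' in L_f ⇒ L₀.
h₀' ⇒ L via d/dx closure of L₀.
L = (-2 + 8·x + 32·x^2 + 48·x^3 + 24·x^4) + (1 + 2·x + 4·x^2 + 16·x^3 + 20·x^4 + 8·x^5)·Dx  (order 1).
h: a_k = -6, -12, 24, 96, 24, -528, -960, 1536, 7968, 3648, …
ICs: h(0) = -6.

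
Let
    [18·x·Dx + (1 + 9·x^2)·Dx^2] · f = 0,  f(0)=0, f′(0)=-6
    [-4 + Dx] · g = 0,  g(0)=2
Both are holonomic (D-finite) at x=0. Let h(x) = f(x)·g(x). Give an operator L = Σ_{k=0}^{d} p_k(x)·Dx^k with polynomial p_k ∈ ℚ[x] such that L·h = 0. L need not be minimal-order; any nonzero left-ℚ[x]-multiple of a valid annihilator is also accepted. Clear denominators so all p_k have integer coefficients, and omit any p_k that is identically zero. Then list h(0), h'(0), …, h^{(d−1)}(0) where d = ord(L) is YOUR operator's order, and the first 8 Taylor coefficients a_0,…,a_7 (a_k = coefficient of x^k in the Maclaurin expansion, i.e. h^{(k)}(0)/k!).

L = (16 - 72·x + 144·x^2) + (-8 + 18·x - 72·x^2)·Dx + (1 + 9·x^2)·Dx^2  (order 2).
h: a_k = 0, -12, -48, -60, 16, -172/5, -496, 1076/105, …
ICs: h(0) = 0, h′(0) = -12.

f: a_k = 0, -6, 0, 18, 0, -486/5, 0, 4374/7, …
g: a_k = 2, 8, 16, 64/3, 64/3, 256/15, 512/45, 2048/315, …
Sym-product of L_f,L_g gives L₀ (≤ ord 2).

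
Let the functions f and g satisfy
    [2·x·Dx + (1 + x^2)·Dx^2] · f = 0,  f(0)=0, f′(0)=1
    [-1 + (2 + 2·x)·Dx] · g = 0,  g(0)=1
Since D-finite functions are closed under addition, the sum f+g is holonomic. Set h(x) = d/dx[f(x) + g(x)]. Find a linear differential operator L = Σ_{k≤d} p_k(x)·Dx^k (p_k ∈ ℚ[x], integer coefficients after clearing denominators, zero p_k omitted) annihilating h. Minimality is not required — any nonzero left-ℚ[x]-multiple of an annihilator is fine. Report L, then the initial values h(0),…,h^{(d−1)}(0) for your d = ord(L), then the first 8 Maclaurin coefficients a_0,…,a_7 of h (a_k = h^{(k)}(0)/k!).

f: a_k = 0, 1, 0, -1/3, 0, 1/5, 0, -1/7, …
g: a_k = 1, 1/2, -1/8, 1/16, -5/128, 7/256, -21/1024, 33/2048, …
Weyl lclm of L_f,L_g ⇒ L₀ (ord ≤ 3).
Differentiate: ansatz ord ≤ ord L₀ ⇒ L.
L = (-4 - 10·x + 12·x^2 + 6·x^3) + (-11 - 16·x + 10·x^2 + 48·x^3 + 21·x^4)·Dx + (-2 + 6·x + 12·x^2 + 12·x^3 + 14·x^4 + 6·x^5)·Dx^2  (order 2).
h: a_k = 3/2, -1/4, -13/16, -5/32, 291/256, -63/512, -1817/2048, -429/4096, …
ICs: h(0) = 3/2, h′(0) = -1/4.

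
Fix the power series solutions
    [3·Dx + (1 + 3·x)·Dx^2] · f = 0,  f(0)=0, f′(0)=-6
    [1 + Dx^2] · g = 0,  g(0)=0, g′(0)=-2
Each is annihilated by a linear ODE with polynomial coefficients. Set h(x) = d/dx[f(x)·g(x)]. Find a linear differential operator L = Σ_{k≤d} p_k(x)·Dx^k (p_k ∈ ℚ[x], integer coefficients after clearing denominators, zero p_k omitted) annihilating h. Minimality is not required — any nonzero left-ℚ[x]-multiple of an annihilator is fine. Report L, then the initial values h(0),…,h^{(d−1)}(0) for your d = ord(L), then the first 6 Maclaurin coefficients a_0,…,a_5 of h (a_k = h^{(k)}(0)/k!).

L = (-8897 - 1764·x - 7722·x^2 - 14364·x^3 - 7533·x^4 + 5832·x^5 + 2916·x^6) + (-3432 - 13248·x - 12420·x^2 - 8100·x^3 + 9720·x^4 + 5832·x^5)·Dx + (-9100 - 3204·x - 11070·x^2 - 17064·x^3 - 6318·x^4 + 11664·x^5 + 5832·x^6)·Dx^2 + (-3432 - 13248·x - 12420·x^2 - 8100·x^3 + 9720·x^4 + 5832·x^5)·Dx^3 + (-203 - 1440·x - 3348·x^2 - 2700·x^3 + 1215·x^4 + 5832·x^5 + 2916·x^6)·Dx^4  (order 4).
h: a_k = 0, 24, -54, 136, -390, 1131, …
ICs: h(0) = 0, h′(0) = 24, h′′(0) = -108, h′′′(0) = 816.

f: a_k = 0, -6, 9, -18, 81/2, -486/5, …
g: a_k = 0, -2, 0, 1/3, 0, -1/60, …
L₀ := L_f ⊗_s L_g (sym. prod.), ord ≤ 4.
h=h₀': d/dx-closure on L₀ ⇒ L.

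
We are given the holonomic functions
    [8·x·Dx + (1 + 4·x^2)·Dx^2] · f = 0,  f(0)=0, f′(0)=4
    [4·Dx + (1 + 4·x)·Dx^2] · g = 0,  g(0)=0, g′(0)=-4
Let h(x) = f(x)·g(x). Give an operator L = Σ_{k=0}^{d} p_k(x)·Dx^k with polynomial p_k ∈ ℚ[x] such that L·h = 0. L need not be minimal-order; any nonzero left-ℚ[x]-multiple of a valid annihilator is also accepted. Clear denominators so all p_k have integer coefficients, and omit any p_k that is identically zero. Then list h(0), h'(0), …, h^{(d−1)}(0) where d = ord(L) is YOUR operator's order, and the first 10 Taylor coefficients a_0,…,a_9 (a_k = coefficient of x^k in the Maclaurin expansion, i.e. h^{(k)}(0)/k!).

L = (96 + 640·x + 1408·x^2 + 7680·x^3 + 15360·x^4 + 26624·x^5 + 8192·x^7)·Dx + (24 + 320·x + 2656·x^2 + 9728·x^3 + 28160·x^4 + 47616·x^5 + 71680·x^6 + 6144·x^7 + 28672·x^8)·Dx^2 + (12 + 104·x + 672·x^2 + 2976·x^3 + 8256·x^4 + 18048·x^5 + 24576·x^6 + 35328·x^7 + 6144·x^8 + 16384·x^9)·Dx^3 + (1 + 12·x + 68·x^2 + 256·x^3 + 696·x^4 + 1536·x^5 + 2688·x^6 + 3072·x^7 + 4224·x^8 + 1024·x^9 + 2048·x^10)·Dx^4  (order 4).
h: a_k = 0, 0, -16, 32, -64, 640/3, -34048/45, 37376/15, -41984/5, 9340928/315, …
ICs: h(0) = 0, h′(0) = 0, h′′(0) = -32, h′′′(0) = 192.

f: a_k = 0, 4, 0, -16/3, 0, 64/5, 0, -256/7, 0, 1024/9, …
g: a_k = 0, -4, 8, -64/3, 64, -1024/5, 2048/3, -16384/7, 8192, -262144/9, …
L₀ := L_f ⊗_s L_g (sym. prod.), ord ≤ 4.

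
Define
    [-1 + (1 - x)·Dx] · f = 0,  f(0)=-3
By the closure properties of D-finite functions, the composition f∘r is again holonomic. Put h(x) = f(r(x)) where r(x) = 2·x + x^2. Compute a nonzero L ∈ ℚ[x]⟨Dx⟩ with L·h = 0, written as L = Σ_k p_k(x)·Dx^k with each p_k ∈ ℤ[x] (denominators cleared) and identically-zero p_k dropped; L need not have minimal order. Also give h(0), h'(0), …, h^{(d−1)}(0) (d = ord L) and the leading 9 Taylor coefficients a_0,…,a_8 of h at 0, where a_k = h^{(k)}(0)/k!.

L = (2 + 2·x) + (-1 + 2·x + x^2)·Dx  (order 1).
h: a_k = -3, -6, -15, -36, -87, -210, -507, -1224, -2955, …
ICs: h(0) = -3.

f: a_k = -3, -3, -3, -3, -3, -3, -3, -3, -3, …
L₀ from L_f via x↦r, Dx↦r'^{-1}Dx.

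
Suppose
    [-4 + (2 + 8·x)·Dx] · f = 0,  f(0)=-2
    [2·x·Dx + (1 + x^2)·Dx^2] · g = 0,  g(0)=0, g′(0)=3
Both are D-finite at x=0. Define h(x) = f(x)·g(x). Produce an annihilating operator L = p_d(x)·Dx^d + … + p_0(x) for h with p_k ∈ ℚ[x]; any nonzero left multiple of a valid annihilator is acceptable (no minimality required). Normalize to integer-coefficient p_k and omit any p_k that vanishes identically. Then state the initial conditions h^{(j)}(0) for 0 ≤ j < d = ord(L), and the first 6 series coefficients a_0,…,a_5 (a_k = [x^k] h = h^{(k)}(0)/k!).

L = (12 - 4·x - 4·x^2) + (-4 - 14·x + 12·x^2 + 16·x^3)·Dx + (1 + 8·x + 17·x^2 + 8·x^3 + 16·x^4)·Dx^2  (order 2).
h: a_k = 0, -6, -12, 14, -20, 274/5, …
ICs: h(0) = 0, h′(0) = -6.

f: a_k = -2, -4, 4, -8, 20, -56, …
g: a_k = 0, 3, 0, -1, 0, 3/5, …
Sym-product of L_f,L_g gives L₀ (≤ ord 2).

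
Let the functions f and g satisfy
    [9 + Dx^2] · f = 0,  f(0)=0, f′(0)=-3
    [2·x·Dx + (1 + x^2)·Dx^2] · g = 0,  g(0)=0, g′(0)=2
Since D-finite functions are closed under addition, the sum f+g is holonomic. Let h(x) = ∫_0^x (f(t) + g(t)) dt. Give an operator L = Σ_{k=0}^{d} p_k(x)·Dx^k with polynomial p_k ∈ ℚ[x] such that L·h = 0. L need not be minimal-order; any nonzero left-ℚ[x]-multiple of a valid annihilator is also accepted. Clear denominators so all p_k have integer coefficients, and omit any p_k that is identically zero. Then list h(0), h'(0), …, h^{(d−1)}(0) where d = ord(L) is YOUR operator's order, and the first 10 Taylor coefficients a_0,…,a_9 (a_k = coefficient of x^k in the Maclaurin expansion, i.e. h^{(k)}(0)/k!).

L = (-54·x + 540·x^3 + 162·x^5)·Dx^2 + (63 + 279·x^2 + 297·x^4 + 81·x^6)·Dx^3 + (-6·x + 60·x^3 + 18·x^5)·Dx^4 + (7 + 31·x^2 + 33·x^4 + 9·x^6)·Dx^5  (order 5).
h: a_k = 0, 0, -1/2, 0, 23/24, 0, -13/48, 0, 83/4480, 0, …
ICs: h(0) = 0, h′(0) = 0, h′′(0) = -1, h′′′(0) = 0, h′′′′(0) = 23.

f: a_k = 0, -3, 0, 9/2, 0, -81/40, 0, 243/560, 0, -243/4480, …
g: a_k = 0, 2, 0, -2/3, 0, 2/5, 0, -2/7, 0, 2/9, …
h₀=f+g: left-lcm gives L₀, ord ≤ 4.
∫: right-multiply L₀ by Dx.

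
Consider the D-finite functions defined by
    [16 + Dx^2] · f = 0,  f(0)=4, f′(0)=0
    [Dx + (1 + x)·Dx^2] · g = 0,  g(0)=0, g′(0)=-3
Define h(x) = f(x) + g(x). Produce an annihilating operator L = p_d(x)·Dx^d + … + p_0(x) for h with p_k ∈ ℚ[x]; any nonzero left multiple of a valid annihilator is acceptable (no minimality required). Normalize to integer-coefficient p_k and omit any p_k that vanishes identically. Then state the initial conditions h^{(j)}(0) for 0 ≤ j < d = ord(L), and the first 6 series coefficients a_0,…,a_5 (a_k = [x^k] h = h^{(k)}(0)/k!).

L = (176 + 256·x + 128·x^2)·Dx + (144 + 400·x + 384·x^2 + 128·x^3)·Dx^2 + (11 + 16·x + 8·x^2)·Dx^3 + (9 + 25·x + 24·x^2 + 8·x^3)·Dx^4  (order 4).
h: a_k = 4, -3, -61/2, -1, 521/12, -3/5, …
ICs: h(0) = 4, h′(0) = -3, h′′(0) = -61, h′′′(0) = -6.

f: a_k = 4, 0, -32, 0, 128/3, 0, …
g: a_k = 0, -3, 3/2, -1, 3/4, -3/5, …
Weyl lclm of L_f,L_g ⇒ L₀ (ord ≤ 4).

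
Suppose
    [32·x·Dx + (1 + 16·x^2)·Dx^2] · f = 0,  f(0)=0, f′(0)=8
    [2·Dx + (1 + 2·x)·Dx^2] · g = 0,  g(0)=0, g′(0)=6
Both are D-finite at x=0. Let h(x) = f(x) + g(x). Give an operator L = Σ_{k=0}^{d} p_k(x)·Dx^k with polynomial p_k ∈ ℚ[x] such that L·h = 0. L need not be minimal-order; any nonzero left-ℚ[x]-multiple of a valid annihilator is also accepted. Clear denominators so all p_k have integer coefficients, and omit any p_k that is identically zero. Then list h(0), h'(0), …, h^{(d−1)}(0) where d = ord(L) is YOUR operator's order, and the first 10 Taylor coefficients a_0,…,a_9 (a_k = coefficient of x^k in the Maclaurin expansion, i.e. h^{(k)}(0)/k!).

f: a_k = 0, 8, 0, -128/3, 0, 2048/5, 0, -32768/7, 0, 524288/9, …
g: a_k = 0, 6, -6, 8, -12, 96/5, -32, 384/7, -96, 512/3, …
h₀=f+g: left-lcm gives L₀, ord ≤ 4.
L = (-32 - 192·x + 1536·x^2 + 1024·x^3)·Dx + (-20 - 64·x + 576·x^2 + 3072·x^3 + 2048·x^4)·Dx^2 + (-1 + 14·x + 32·x^2 + 256·x^3 + 768·x^4 + 512·x^5)·Dx^3  (order 3).
h: a_k = 0, 14, -6, -104/3, -12, 2144/5, -32, -32384/7, -96, 525824/9, …
ICs: h(0) = 0, h′(0) = 14, h′′(0) = -12.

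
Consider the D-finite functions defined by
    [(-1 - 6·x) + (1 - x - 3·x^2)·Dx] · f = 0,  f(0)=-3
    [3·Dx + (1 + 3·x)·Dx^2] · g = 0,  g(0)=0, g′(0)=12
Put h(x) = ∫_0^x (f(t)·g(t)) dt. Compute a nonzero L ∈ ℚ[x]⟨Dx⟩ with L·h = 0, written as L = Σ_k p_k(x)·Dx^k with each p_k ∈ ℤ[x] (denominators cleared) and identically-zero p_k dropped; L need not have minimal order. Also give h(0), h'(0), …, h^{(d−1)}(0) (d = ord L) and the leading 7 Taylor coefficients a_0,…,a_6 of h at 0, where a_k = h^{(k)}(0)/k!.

f: a_k = -3, -3, -12, -21, -57, -120, -291, …
g: a_k = 0, 12, -18, 36, -81, 972/5, -486, …
Sym-product of L_f,L_g gives L₀ (≤ ord 2).
h=∫₀ˣh₀: take L = L₀·Dx.
L = (9 + 36·x)·Dx + (-1 + 21·x + 45·x^2)·Dx^2 + (-1 - 2·x + 6·x^2 + 9·x^3)·Dx^3  (order 3).
h: a_k = 0, 0, -18, 6, -99/2, 99/5, -1797/10, …
ICs: h(0) = 0, h′(0) = 0, h′′(0) = -36.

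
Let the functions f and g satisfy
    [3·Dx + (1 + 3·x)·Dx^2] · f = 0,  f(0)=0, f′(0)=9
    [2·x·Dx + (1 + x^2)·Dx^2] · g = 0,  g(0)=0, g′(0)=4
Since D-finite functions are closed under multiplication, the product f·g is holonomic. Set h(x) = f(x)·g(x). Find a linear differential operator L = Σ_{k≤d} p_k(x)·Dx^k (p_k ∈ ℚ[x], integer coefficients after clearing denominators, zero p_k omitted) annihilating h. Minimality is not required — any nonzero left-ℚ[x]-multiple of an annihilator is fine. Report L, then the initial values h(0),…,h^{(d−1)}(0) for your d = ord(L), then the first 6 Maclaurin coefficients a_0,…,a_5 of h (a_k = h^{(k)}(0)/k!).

f: a_k = 0, 9, -27/2, 27, -243/4, 729/5, …
g: a_k = 0, 4, 0, -4/3, 0, 4/5, …
Sym-product of L_f,L_g gives L₀ (≤ ord 4).
L = (264 + 1260·x + 1008·x^2 + 3420·x^3 + 3240·x^4 + 4212·x^5 + 324·x^7)·Dx + (178 + 660·x + 3828·x^2 + 7308·x^3 + 12960·x^4 + 10044·x^5 + 11340·x^6 + 324·x^7 + 1134·x^8)·Dx^2 + (132 + 608·x + 1728·x^2 + 4568·x^3 + 6456·x^4 + 8856·x^5 + 5184·x^6 + 5544·x^7 + 324·x^8 + 648·x^9)·Dx^3 + (13 + 102·x + 341·x^2 + 744·x^3 + 1138·x^4 + 1236·x^5 + 1386·x^6 + 648·x^7 + 657·x^8 + 54·x^9 + 81·x^10)·Dx^4  (order 4).
h: a_k = 0, 0, 36, -54, 96, -225, …
ICs: h(0) = 0, h′(0) = 0, h′′(0) = 72, h′′′(0) = -324.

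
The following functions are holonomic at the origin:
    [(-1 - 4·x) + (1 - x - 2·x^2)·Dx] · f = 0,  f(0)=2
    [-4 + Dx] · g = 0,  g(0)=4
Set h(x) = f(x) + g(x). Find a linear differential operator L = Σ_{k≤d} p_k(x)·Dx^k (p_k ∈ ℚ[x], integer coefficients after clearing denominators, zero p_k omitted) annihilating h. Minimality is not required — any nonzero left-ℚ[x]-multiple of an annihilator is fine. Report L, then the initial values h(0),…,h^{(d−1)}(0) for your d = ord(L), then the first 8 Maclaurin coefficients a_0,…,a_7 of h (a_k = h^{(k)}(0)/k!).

L = (-8 - 192·x^2 - 128·x^3) + (-10 + 44·x + 72·x^2 - 64·x^3 - 64·x^4)·Dx + (3 - 11·x - 6·x^2 + 24·x^3 + 16·x^4)·Dx^2  (order 2).
h: a_k = 6, 18, 38, 158/3, 194/3, 1142/15, 4894/45, 57646/315, …
ICs: h(0) = 6, h′(0) = 18.

f: a_k = 2, 2, 6, 10, 22, 42, 86, 170, …
g: a_k = 4, 16, 32, 128/3, 128/3, 512/15, 1024/45, 4096/315, …
Weyl lclm of L_f,L_g ⇒ L₀ (ord ≤ 2).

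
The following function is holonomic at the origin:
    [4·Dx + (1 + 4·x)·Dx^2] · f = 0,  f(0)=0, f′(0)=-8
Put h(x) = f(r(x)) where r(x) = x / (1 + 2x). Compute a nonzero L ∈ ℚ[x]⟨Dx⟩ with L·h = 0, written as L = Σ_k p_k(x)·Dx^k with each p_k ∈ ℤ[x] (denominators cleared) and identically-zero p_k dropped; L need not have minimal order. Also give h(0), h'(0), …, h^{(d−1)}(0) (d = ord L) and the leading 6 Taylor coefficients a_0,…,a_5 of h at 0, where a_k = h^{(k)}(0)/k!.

f: a_k = 0, -8, 16, -128/3, 128, -2048/5, …
Substitute x→r, Dx→(1/r')Dx; clear ⇒ L₀.
L = (8 + 24·x)·Dx + (1 + 8·x + 12·x^2)·Dx^2  (order 2).
h: a_k = 0, -8, 32, -416/3, 640, -15488/5, …
ICs: h(0) = 0, h′(0) = -8.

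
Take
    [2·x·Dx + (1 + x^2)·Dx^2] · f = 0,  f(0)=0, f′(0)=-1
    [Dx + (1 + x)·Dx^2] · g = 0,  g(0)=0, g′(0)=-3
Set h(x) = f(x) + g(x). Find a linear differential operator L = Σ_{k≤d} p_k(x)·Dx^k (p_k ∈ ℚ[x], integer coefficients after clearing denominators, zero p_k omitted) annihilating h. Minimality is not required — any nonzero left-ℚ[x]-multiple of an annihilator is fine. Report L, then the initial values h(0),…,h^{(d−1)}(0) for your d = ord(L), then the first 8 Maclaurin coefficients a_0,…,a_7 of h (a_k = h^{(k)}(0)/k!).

L = (-2 - 6·x + 6·x^2 + 2·x^3)·Dx + (-4 - 4·x + 12·x^3 + 4·x^4)·Dx^2 + (-1 + x + 2·x^2 + 2·x^3 + 3·x^4 + x^5)·Dx^3  (order 3).
h: a_k = 0, -4, 3/2, -2/3, 3/4, -4/5, 1/2, -2/7, …
ICs: h(0) = 0, h′(0) = -4, h′′(0) = 3.

f: a_k = 0, -1, 0, 1/3, 0, -1/5, 0, 1/7, …
g: a_k = 0, -3, 3/2, -1, 3/4, -3/5, 1/2, -3/7, …
Sum ⇒ L₀ = lclm(L_f,L_g) in ℚ(x)⟨Dx⟩.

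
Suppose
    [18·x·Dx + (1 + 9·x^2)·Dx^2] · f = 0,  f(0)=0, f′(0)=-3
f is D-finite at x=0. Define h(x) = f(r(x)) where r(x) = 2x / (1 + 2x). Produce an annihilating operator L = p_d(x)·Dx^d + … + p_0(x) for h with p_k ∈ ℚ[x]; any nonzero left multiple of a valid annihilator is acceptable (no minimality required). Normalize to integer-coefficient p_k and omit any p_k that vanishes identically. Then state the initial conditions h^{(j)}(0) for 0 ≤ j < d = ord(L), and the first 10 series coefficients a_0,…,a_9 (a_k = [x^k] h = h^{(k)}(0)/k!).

L = (4 + 80·x)·Dx + (1 + 4·x + 40·x^2)·Dx^2  (order 2).
h: a_k = 0, -6, 12, 48, -384, 384/5, 9984, -254976/7, -172032, 1744896, …
ICs: h(0) = 0, h′(0) = -6.

f: a_k = 0, -3, 0, 9, 0, -243/5, 0, 2187/7, 0, -2187, …
h₀=f(r): pull back L_f along r ⇒ L₀.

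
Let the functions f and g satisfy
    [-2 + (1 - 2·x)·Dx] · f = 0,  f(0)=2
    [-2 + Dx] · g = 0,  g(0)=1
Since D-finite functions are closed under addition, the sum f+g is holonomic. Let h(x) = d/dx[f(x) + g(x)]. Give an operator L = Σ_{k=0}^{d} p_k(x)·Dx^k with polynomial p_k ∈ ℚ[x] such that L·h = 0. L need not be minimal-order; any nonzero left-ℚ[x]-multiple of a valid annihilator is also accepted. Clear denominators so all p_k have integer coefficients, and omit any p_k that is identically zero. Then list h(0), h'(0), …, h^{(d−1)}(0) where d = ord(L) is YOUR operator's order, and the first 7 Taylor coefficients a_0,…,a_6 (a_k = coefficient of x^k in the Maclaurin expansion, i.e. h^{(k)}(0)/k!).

f: a_k = 2, 4, 8, 16, 32, 64, 128, …
g: a_k = 1, 2, 2, 4/3, 2/3, 4/15, 4/45, …
Weyl lclm of L_f,L_g ⇒ L₀ (ord ≤ 2).
Derive L from L₀ (diff closure).
L = (16 + 16·x) + (-10 - 8·x + 8·x^2)·Dx + (1 - 4·x^2)·Dx^2  (order 2).
h: a_k = 6, 20, 52, 392/3, 964/3, 11528/15, 80648/45, …
ICs: h(0) = 6, h′(0) = 20.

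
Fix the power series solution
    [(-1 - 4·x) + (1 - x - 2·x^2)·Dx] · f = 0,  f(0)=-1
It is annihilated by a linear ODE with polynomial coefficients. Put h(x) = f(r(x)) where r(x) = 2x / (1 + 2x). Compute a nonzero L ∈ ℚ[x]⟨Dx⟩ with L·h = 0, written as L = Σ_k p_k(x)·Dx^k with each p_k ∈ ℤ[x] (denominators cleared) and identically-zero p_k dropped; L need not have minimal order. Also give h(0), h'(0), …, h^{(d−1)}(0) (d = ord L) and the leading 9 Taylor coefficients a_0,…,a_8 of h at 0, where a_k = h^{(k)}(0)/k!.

f: a_k = -1, -1, -3, -5, -11, -21, -43, -85, -171, …
L₀ from L_f via x↦r, Dx↦r'^{-1}Dx.
L = (2 + 20·x) + (-1 - 4·x + 4·x^2 + 16·x^3)·Dx  (order 1).
h: a_k = -1, -2, -8, 0, -64, 128, -768, 2560, -11264, …
ICs: h(0) = -1.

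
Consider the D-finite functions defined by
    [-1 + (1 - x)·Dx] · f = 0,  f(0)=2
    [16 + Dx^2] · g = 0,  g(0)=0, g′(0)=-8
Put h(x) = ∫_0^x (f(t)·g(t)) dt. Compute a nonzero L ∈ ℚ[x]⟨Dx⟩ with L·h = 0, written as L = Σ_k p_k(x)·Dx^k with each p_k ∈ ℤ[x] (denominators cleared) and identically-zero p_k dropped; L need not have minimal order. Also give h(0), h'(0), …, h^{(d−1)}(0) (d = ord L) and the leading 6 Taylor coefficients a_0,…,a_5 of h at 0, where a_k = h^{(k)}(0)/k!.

L = (-16 + 16·x)·Dx + 2·Dx^2 + (-1 + x)·Dx^3  (order 3).
h: a_k = 0, 0, -8, -16/3, 20/3, 16/3, …
ICs: h(0) = 0, h′(0) = 0, h′′(0) = -16.

f: a_k = 2, 2, 2, 2, 2, 2, …
g: a_k = 0, -8, 0, 64/3, 0, -256/15, …
f·g: L₀ = L_f ⊗_s L_g, ord ≤ 1·2.
∫: right-multiply L₀ by Dx.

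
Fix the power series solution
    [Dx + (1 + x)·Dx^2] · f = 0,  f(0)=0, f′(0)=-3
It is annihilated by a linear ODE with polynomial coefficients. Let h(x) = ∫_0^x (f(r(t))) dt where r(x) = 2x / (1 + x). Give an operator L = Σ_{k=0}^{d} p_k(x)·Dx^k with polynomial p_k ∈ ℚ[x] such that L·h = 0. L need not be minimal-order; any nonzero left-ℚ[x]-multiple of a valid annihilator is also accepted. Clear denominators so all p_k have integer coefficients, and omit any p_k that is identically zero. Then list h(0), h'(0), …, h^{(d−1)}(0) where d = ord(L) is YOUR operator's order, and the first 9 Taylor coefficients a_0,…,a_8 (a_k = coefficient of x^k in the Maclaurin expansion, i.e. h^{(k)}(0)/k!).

f: a_k = 0, -3, 3/2, -1, 3/4, -3/5, 1/2, -3/7, 3/8, …
Change of var in L_f (x↦r) gives L₀.
∫: right-multiply L₀ by Dx.
L = (4 + 6·x)·Dx^2 + (1 + 4·x + 3·x^2)·Dx^3  (order 3).
h: a_k = 0, 0, -3, 4, -13/2, 12, -121/5, 52, -3279/28, …
ICs: h(0) = 0, h′(0) = 0, h′′(0) = -6.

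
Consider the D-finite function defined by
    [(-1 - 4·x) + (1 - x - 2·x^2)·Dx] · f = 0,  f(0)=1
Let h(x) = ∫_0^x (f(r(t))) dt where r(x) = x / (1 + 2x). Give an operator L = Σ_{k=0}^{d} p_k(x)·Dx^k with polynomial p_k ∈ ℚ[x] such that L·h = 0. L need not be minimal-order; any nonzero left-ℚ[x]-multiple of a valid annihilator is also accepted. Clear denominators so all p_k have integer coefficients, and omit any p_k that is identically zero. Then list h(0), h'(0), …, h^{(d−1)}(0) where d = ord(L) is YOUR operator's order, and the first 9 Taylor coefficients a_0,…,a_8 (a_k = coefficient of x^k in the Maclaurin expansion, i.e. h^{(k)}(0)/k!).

f: a_k = 1, 1, 3, 5, 11, 21, 43, 85, 171, …
f∘r: x↦r, Dx↦Dx/r' in L_f ⇒ L₀.
Integrate: L := L₀·Dx.
L = (-1 - 6·x)·Dx + (1 + 5·x + 6·x^2)·Dx^2  (order 2).
h: a_k = 0, 1, 1/2, 1/3, -3/4, 9/5, -9/2, 81/7, -243/8, …
ICs: h(0) = 0, h′(0) = 1.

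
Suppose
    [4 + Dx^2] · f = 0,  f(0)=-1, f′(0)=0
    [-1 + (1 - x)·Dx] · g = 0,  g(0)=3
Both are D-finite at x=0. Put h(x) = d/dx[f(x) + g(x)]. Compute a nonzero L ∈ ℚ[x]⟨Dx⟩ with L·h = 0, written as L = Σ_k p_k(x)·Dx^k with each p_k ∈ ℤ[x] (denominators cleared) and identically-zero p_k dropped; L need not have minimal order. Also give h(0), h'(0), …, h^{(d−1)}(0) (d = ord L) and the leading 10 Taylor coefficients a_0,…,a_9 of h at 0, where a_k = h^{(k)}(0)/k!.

f: a_k = -1, 0, 2, 0, -2/3, 0, 4/45, 0, -2/315, 0, …
g: a_k = 3, 3, 3, 3, 3, 3, 3, 3, 3, 3, …
f+g: L₀ = lclm(L_f,L_g), ord ≤ 2+1.
h₀' ⇒ L via d/dx closure of L₀.
L = (64 - 32·x + 16·x^2) + (-20 + 36·x - 24·x^2 + 8·x^3)·Dx + (16 - 8·x + 4·x^2)·Dx^2 + (-5 + 9·x - 6·x^2 + 2·x^3)·Dx^3  (order 3).
h: a_k = 3, 10, 9, 28/3, 15, 278/15, 21, 7544/315, 27, 85058/2835, …
ICs: h(0) = 3, h′(0) = 10, h′′(0) = 18.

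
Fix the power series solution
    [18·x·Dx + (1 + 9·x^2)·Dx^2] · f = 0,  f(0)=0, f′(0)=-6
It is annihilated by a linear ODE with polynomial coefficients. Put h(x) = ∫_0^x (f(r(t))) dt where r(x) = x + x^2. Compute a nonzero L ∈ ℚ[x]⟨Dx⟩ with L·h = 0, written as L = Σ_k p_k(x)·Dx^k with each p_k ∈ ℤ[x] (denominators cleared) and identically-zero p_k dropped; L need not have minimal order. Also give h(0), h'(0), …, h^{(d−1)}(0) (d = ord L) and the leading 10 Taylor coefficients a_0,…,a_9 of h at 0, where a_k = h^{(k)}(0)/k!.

f: a_k = 0, -6, 0, 18, 0, -486/5, 0, 4374/7, 0, -4374, …
Substitute x→r, Dx→(1/r')Dx; clear ⇒ L₀.
h=∫h₀ ⇒ L = L₀·Dx.
L = (-2 + 18·x + 72·x^2 + 108·x^3 + 54·x^4)·Dx^2 + (1 + 2·x + 9·x^2 + 36·x^3 + 45·x^4 + 18·x^5)·Dx^3  (order 3).
h: a_k = 0, 0, -3, -2, 9/2, 54/5, -36/5, -468/7, -1215/28, 378, …
ICs: h(0) = 0, h′(0) = 0, h′′(0) = -6.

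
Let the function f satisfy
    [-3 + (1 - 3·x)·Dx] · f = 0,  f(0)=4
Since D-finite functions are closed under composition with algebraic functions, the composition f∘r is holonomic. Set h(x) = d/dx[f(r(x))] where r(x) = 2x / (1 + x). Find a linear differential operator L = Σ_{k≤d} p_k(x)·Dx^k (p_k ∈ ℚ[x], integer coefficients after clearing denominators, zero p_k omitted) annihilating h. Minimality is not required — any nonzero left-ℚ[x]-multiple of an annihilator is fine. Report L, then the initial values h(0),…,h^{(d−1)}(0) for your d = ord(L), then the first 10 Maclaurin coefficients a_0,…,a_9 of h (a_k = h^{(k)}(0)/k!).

f: a_k = 4, 12, 36, 108, 324, 972, 2916, 8748, 26244, 78732, …
L₀ from L_f via x↦r, Dx↦r'^{-1}Dx.
h₀' ⇒ L via d/dx closure of L₀.
L = 10 + (-1 + 5·x)·Dx  (order 1).
h: a_k = 24, 240, 1800, 12000, 75000, 450000, 2625000, 15000000, 84375000, 468750000, …
ICs: h(0) = 24.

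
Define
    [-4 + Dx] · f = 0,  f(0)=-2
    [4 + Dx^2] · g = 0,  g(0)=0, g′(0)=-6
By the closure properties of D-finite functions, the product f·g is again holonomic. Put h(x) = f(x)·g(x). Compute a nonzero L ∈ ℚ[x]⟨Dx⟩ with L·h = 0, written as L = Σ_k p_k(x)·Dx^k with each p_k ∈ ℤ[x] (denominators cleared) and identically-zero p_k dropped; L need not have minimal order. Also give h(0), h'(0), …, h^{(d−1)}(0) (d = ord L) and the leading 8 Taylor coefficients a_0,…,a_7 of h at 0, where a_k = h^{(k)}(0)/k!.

f: a_k = -2, -8, -16, -64/3, -64/3, -256/15, -512/45, -2048/315, …
g: a_k = 0, -6, 0, 4, 0, -4/5, 0, 8/105, …
L₀ := L_f ⊗_s L_g (sym. prod.), ord ≤ 2.
L = 20 - 8·Dx + Dx^2  (order 2).
h: a_k = 0, 12, 48, 88, 96, 328/5, 352/15, -464/105, …
ICs: h(0) = 0, h′(0) = 12.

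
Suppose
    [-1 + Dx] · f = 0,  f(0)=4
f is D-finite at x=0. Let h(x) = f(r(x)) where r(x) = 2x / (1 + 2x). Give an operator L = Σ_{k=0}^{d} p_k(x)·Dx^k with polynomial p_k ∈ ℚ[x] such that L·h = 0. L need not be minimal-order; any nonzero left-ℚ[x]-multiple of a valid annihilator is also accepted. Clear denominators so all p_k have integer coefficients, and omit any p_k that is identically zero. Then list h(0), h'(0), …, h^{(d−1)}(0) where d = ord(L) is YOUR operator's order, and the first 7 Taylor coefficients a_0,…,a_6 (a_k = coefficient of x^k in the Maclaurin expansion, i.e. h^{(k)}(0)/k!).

f: a_k = 4, 4, 2, 2/3, 1/6, 1/30, 1/180, …
Change of var in L_f (x↦r) gives L₀.
L = -2 + (1 + 4·x + 4·x^2)·Dx  (order 1).
h: a_k = 4, 8, -8, 16/3, 8/3, -304/15, 2416/45, …
ICs: h(0) = 4.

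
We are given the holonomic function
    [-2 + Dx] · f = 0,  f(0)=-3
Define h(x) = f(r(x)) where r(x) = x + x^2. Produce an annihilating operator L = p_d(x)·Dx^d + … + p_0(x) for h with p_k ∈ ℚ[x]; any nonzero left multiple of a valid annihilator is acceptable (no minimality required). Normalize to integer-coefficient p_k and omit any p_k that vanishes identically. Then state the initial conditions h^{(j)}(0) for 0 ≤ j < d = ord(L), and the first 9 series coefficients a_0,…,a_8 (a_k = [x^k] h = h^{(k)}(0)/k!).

L = (-2 - 4·x) + Dx  (order 1).
h: a_k = -3, -6, -12, -16, -20, -104/5, -304/15, -1856/105, -1528/105, …
ICs: h(0) = -3.

f: a_k = -3, -6, -6, -4, -2, -4/5, -4/15, -8/105, -2/105, …
f∘r: x↦r, Dx↦Dx/r' in L_f ⇒ L₀.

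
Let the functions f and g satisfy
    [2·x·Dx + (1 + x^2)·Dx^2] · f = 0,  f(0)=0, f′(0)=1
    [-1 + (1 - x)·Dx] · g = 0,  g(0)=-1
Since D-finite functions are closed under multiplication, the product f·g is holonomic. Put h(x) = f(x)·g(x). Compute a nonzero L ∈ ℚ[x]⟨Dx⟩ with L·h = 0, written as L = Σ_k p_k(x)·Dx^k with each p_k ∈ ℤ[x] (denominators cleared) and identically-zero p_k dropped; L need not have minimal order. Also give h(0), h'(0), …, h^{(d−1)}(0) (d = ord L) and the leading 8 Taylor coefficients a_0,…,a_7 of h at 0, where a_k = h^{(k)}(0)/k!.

L = 2·x + (2 - 2·x + 4·x^2)·Dx + (-1 + x - x^2 + x^3)·Dx^2  (order 2).
h: a_k = 0, -1, -1, -2/3, -2/3, -13/15, -13/15, -76/105, …
ICs: h(0) = 0, h′(0) = -1.

f: a_k = 0, 1, 0, -1/3, 0, 1/5, 0, -1/7, …
g: a_k = -1, -1, -1, -1, -1, -1, -1, -1, …
L₀ := L_f ⊗_s L_g (sym. prod.), ord ≤ 2.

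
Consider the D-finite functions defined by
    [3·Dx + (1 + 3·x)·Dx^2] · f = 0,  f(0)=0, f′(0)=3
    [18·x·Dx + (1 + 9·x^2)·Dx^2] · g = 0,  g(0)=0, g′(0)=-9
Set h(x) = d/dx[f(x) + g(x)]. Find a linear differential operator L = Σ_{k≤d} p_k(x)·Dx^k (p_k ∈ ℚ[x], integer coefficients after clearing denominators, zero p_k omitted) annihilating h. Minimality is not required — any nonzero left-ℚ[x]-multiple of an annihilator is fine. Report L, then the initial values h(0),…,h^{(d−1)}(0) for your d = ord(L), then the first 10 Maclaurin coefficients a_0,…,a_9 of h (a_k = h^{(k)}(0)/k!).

f: a_k = 0, 3, -9/2, 9, -81/4, 243/5, -243/2, 2187/7, -6561/8, 2187, …
g: a_k = 0, -9, 0, 27, 0, -729/5, 0, 6561/7, 0, -6561, …
f+g: L₀ = lclm(L_f,L_g), ord ≤ 2+2.
Derive L from L₀ (diff closure).
L = (-18 - 162·x + 486·x^2 + 486·x^3) + (-12 - 36·x + 972·x^3 + 972·x^4)·Dx + (-1 + 3·x + 18·x^2 + 54·x^3 + 243·x^4 + 243·x^5)·Dx^2  (order 2).
h: a_k = -6, -9, 108, -81, -486, -729, 8748, -6561, -39366, -59049, …
ICs: h(0) = -6, h′(0) = -9.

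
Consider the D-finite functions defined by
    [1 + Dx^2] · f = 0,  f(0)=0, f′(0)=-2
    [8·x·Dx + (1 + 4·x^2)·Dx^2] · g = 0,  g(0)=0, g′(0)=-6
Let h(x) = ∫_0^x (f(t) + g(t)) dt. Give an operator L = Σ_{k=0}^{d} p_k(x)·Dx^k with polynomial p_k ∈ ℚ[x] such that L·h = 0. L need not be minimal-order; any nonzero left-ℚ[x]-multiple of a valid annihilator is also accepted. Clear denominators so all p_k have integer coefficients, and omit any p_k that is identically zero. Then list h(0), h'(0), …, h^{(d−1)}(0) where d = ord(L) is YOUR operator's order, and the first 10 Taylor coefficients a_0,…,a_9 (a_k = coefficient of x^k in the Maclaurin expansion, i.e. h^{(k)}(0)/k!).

L = (-376·x + 1600·x^3 + 128·x^5)·Dx^2 + (-7 + 76·x^2 + 432·x^4 + 64·x^6)·Dx^3 + (-376·x + 1600·x^3 + 128·x^5)·Dx^4 + (-7 + 76·x^2 + 432·x^4 + 64·x^6)·Dx^5  (order 5).
h: a_k = 0, 0, -4, 0, 25/12, 0, -1153/360, 0, 138241/20160, 0, …
ICs: h(0) = 0, h′(0) = 0, h′′(0) = -8, h′′′(0) = 0, h′′′′(0) = 50.

f: a_k = 0, -2, 0, 1/3, 0, -1/60, 0, 1/2520, 0, -1/181440, …
g: a_k = 0, -6, 0, 8, 0, -96/5, 0, 384/7, 0, -512/3, …
Sum ⇒ L₀ = lclm(L_f,L_g) in ℚ(x)⟨Dx⟩.
h=∫₀ˣh₀: take L = L₀·Dx.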